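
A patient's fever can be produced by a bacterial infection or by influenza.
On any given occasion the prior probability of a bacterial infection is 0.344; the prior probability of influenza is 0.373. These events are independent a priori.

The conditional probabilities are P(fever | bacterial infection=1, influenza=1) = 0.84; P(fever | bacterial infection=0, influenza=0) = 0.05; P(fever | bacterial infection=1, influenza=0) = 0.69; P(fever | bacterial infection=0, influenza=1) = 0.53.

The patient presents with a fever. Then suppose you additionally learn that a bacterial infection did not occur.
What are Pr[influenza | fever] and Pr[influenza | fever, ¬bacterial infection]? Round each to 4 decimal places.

Sum P(fever|·) weighted by the priors over the 4 (bacterial infection, influenza) configurations:
  P(fever) = 0.05·0.656·0.627 + 0.53·0.656·0.373 + 0.69·0.344·0.627 + 0.84·0.344·0.373
        = 0.020566 + 0.129685 + 0.148825 + 0.107782 = 0.406858
The terms with influenza present sum to 0.237467, so
  P(influenza | fever) = 0.237467 / 0.406858 ≈ 0.5837

Now condition on the additional information:
P(fever | ¬bacterial infection) = 0.05×0.627 + 0.53×0.373 = 0.031350 + 0.197690 = 0.229040
The influenza-present share is 0.53×0.373 = 0.197690.
P(influenza | fever, ¬bacterial infection) = 0.197690 / 0.229040 ≈ 0.8631
Ruling out bacterial infection raises the posterior on influenza — the flip side of explaining away.

Pr[influenza | fever] ≈ 0.5837; Pr[influenza | fever, ¬bacterial infection] ≈ 0.8631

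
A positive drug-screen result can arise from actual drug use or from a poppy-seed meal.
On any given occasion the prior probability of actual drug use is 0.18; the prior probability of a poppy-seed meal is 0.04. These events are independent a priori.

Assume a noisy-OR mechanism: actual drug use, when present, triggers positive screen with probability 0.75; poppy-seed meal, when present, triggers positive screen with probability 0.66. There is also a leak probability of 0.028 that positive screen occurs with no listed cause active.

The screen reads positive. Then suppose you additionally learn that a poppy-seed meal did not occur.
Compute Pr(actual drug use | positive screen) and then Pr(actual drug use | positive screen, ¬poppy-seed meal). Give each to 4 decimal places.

Pr(actual drug use | positive screen) ≈ 0.7575; Pr(actual drug use | positive screen, ¬poppy-seed meal) ≈ 0.8558

Under noisy-OR, P(positive screen | causes) = 1 − (1−0.028)·∏(1−qᵢ) over the active causes.
P(positive screen) = 0.028×0.82×0.96 + 0.66952×0.82×0.04 + 0.757×0.18×0.96 + 0.91738×0.18×0.04 = 0.022042 + 0.021960 + 0.130810 + 0.006605 = 0.181417
The actual drug use-present share is 0.130810 + 0.006605 = 0.137415.
So P(actual drug use | positive screen) = 0.137415/0.181417 ≈ 0.7575.

Now also conditioning on poppy-seed meal≠true:
Enumerate both values of actual drug use and weight by the priors:
  P(positive screen | ¬poppy-seed meal) = 0.028×0.82 + 0.757×0.18
        = 0.022960 + 0.136260 = 0.159220
The terms with actual drug use present sum to 0.136260, so
  P(actual drug use | positive screen, ¬poppy-seed meal) = 0.136260 / 0.159220 ≈ 0.8558
Ruling out poppy-seed meal raises the posterior on actual drug use — the flip side of explaining away.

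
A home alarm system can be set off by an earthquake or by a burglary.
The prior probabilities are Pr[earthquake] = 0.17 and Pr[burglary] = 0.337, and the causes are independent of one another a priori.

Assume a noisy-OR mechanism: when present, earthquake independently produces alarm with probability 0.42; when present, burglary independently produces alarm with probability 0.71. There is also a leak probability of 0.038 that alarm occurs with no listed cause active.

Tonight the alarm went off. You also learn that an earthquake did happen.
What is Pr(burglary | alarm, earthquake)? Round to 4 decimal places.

Pr(burglary | alarm, earthquake) ≈ 0.4908

Under noisy-OR, P(alarm | causes) = 1 − (1−0.038)·∏(1−qᵢ) over the active causes.
Numerator (weight on configurations with burglary): 0.838192*0.337 = 0.282471
Denominator P(alarm | earthquake): 0.44204*0.663 + 0.838192*0.337 = 0.575544
P(burglary | alarm, earthquake) = 0.282471/0.575544 ≈ 0.4908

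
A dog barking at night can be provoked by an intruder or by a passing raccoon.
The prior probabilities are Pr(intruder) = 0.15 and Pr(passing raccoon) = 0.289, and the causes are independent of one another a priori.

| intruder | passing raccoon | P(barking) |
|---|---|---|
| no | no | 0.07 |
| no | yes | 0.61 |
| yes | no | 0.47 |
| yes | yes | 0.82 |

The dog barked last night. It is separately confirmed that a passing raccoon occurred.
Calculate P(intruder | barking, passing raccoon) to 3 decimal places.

Enumerate both values of intruder and weight by the priors:
  P(barking | passing raccoon) = 0.61×0.85 + 0.82×0.15
        = 0.518500 + 0.123000 = 0.641500
Keeping only the intruder-present terms gives 0.123000, so
  P(intruder | barking, passing raccoon) = 0.123000 / 0.641500 ≈ 0.192

P(intruder | barking, passing raccoon) ≈ 0.192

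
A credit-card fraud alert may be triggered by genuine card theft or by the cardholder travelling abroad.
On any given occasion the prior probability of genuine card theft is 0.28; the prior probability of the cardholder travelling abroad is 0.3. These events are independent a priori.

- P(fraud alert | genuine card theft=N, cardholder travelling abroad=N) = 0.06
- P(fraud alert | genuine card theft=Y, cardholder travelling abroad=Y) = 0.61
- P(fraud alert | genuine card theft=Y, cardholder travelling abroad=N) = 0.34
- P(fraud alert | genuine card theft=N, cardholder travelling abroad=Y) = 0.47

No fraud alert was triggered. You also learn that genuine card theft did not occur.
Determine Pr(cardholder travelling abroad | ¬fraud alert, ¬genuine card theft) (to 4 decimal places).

P(¬fraud alert | ¬genuine card theft) = 0.94×0.7 + 0.53×0.3 = 0.658000 + 0.159000 = 0.817000
Restricting to configurations with cardholder travelling abroad present: 0.53×0.3 = 0.159000.
Hence the posterior is 0.159000/0.817000 ≈ 0.1946.

Pr(cardholder travelling abroad | ¬fraud alert, ¬genuine card theft) ≈ 0.1946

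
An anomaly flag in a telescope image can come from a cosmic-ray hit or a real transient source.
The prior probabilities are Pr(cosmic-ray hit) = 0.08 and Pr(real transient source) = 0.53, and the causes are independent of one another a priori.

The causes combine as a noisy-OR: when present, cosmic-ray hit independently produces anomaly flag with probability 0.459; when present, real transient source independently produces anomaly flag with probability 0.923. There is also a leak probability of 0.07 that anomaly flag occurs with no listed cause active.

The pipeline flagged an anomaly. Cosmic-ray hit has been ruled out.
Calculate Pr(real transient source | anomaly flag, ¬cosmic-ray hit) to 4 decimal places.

Pr(real transient source | anomaly flag, ¬cosmic-ray hit) ≈ 0.9373

Under noisy-OR, P(anomaly flag | causes) = 1 − (1−0.07)·∏(1−qᵢ) over the active causes.
P(anomaly flag | ¬cosmic-ray hit) = 0.07·0.47 + 0.92839·0.53 = 0.032900 + 0.492047 = 0.524947
Of this, 0.492047 comes from 0.92839·0.53 (the real transient source=true cases).
So P(real transient source | anomaly flag, ¬cosmic-ray hit) = 0.492047/0.524947 ≈ 0.9373.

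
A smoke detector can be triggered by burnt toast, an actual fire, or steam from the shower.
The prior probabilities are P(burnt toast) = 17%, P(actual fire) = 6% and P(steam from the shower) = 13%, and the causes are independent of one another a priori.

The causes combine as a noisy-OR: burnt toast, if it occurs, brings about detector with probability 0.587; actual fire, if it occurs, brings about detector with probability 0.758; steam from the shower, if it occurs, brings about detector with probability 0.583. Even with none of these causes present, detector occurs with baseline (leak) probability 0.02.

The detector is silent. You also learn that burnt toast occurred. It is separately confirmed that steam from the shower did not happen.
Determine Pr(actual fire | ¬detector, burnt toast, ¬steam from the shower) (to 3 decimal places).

Under noisy-OR, P(detector | causes) = 1 − (1−0.02)·∏(1−qᵢ) over the active causes.
Numerator (weight on configurations with actual fire): 0.097947*0.06 = 0.005877
The normalizing constant is 0.40474*0.94 + 0.097947*0.06 = 0.386333
P(actual fire | ¬detector, burnt toast, ¬steam from the shower) = 0.005877/0.386333 ≈ 0.015

Pr(actual fire | ¬detector, burnt toast, ¬steam from the shower) ≈ 0.015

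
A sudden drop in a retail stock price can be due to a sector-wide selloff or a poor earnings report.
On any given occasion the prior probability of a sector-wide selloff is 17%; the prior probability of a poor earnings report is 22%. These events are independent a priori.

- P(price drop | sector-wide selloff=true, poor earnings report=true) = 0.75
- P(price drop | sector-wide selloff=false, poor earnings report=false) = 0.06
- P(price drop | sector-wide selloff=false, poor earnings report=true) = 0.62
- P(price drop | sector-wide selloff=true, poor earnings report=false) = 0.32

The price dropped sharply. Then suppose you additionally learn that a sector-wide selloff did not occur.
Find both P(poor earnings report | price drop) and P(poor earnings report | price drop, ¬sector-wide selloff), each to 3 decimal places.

P(poor earnings report | price drop) ≈ 0.635; P(poor earnings report | price drop, ¬sector-wide selloff) ≈ 0.745

By total probability over the 4 (sector-wide selloff, poor earnings report) configurations:
  P(price drop) = 0.06*0.83*0.78 + 0.62*0.83*0.22 + 0.32*0.17*0.78 + 0.75*0.17*0.22
        = 0.038844 + 0.113212 + 0.042432 + 0.028050 = 0.222538
The terms with poor earnings report present sum to 0.141262, so
  P(poor earnings report | price drop) = 0.141262 / 0.222538 ≈ 0.635

Now condition on the additional information:
By total probability over both values of poor earnings report:
  P(price drop | ¬sector-wide selloff) = 0.06*0.78 + 0.62*0.22
        = 0.046800 + 0.136400 = 0.183200
Configurations with poor earnings report contribute 0.136400, so
  P(poor earnings report | price drop, ¬sector-wide selloff) = 0.136400 / 0.183200 ≈ 0.745
With sector-wide selloff excluded, poor earnings report must carry more of the explanatory weight for the price drop.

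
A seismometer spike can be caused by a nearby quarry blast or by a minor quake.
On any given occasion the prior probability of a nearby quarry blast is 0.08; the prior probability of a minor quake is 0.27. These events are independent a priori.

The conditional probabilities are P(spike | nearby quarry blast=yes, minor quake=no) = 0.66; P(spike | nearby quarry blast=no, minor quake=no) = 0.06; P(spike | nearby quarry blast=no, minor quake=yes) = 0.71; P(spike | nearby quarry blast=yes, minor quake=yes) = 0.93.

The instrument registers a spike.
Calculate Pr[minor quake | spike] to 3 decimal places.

P(spike) = 0.06·0.92·0.73 + 0.71·0.92·0.27 + 0.66·0.08·0.73 + 0.93·0.08·0.27 = 0.040296 + 0.176364 + 0.038544 + 0.020088 = 0.275292
Of this, 0.196452 comes from 0.176364 + 0.020088 (the minor quake=true cases).
So P(minor quake | spike) = 0.196452/0.275292 ≈ 0.714.

Pr[minor quake | spike] ≈ 0.714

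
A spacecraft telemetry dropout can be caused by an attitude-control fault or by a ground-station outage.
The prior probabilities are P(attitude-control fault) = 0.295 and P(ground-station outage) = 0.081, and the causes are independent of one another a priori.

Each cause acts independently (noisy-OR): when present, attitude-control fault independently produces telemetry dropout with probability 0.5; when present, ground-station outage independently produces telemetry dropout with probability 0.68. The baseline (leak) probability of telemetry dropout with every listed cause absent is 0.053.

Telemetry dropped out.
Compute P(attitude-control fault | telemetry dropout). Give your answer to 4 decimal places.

Under noisy-OR, P(telemetry dropout | causes) = 1 − (1−0.053)·∏(1−qᵢ) over the active causes.
P(telemetry dropout) = 0.053×0.705×0.919 + 0.69696×0.705×0.081 + 0.5265×0.295×0.919 + 0.84848×0.295×0.081 = 0.034338 + 0.039800 + 0.142737 + 0.020274 = 0.237149
Of this, 0.163011 comes from 0.142737 + 0.020274 (the attitude-control fault=true cases).
P(attitude-control fault | telemetry dropout) = 0.163011 / 0.237149 ≈ 0.6874

P(attitude-control fault | telemetry dropout) ≈ 0.6874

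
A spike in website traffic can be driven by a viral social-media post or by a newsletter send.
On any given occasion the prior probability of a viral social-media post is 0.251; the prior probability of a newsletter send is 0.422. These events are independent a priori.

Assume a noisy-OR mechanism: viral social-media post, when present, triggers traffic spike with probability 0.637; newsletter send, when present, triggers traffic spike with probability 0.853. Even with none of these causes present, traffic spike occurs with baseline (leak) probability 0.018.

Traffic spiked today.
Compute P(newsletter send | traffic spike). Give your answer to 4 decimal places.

P(newsletter send | traffic spike) ≈ 0.7857

Under noisy-OR, P(traffic spike | causes) = 1 − (1−0.018)·∏(1−qᵢ) over the active causes.
P(traffic spike) = 0.018×0.749×0.578 + 0.855646×0.749×0.422 + 0.643534×0.251×0.578 + 0.947599×0.251×0.422 = 0.007793 + 0.270451 + 0.093363 + 0.100372 = 0.471979
Restricting to configurations with newsletter send present: 0.270451 + 0.100372 = 0.370823.
P(newsletter send | traffic spike) = 0.370823 / 0.471979 ≈ 0.7857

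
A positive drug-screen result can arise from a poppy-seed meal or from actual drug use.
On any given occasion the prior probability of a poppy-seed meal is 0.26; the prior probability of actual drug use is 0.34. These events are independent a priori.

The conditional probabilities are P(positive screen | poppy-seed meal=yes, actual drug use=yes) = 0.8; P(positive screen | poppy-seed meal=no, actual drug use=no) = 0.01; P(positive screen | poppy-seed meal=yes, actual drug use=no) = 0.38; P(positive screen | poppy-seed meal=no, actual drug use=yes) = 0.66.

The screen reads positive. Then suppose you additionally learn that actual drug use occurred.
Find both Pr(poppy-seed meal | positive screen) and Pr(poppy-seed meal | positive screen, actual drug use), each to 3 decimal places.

Sum P(positive screen|·) weighted by the priors over the 4 (poppy-seed meal, actual drug use) configurations:
  P(positive screen) = 0.01×0.74×0.66 + 0.66×0.74×0.34 + 0.38×0.26×0.66 + 0.8×0.26×0.34
        = 0.004884 + 0.166056 + 0.065208 + 0.070720 = 0.306868
Configurations with poppy-seed meal contribute 0.135928, so
  P(poppy-seed meal | positive screen) = 0.135928 / 0.306868 ≈ 0.443

Now also conditioning on actual drug use=true:
P(positive screen | actual drug use) = 0.66·0.74 + 0.8·0.26 = 0.488400 + 0.208000 = 0.696400
Restricting to configurations with poppy-seed meal present: 0.8·0.26 = 0.208000.
Hence the posterior is 0.208000/0.696400 ≈ 0.299.

Pr(poppy-seed meal | positive screen) ≈ 0.443; Pr(poppy-seed meal | positive screen, actual drug use) ≈ 0.299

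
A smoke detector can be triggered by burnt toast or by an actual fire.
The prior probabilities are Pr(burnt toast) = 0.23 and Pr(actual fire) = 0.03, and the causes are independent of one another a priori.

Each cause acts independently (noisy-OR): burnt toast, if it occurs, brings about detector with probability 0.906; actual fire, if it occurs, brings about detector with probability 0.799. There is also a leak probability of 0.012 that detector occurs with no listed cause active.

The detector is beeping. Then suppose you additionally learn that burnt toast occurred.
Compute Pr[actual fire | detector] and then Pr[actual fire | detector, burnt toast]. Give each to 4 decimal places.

Under noisy-OR, P(detector | causes) = 1 − (1−0.012)·∏(1−qᵢ) over the active causes.
Enumerate the 4 (burnt toast, actual fire) configurations and weight by the priors:
  P(detector) = 0.012·0.77·0.97 + 0.801412·0.77·0.03 + 0.907128·0.23·0.97 + 0.981333·0.23·0.03
        = 0.008963 + 0.018513 + 0.202380 + 0.006771 = 0.236627
Configurations with actual fire contribute 0.025284, so
  P(actual fire | detector) = 0.025284 / 0.236627 ≈ 0.1069

Now condition on the additional information:
Numerator (weight on configurations with actual fire): 0.981333·0.03 = 0.029440
Normalizer over all consistent configurations: 0.907128·0.97 + 0.981333·0.03 = 0.909354
P(actual fire | detector, burnt toast) = 0.029440/0.909354 ≈ 0.0324

Pr[actual fire | detector] ≈ 0.1069; Pr[actual fire | detector, burnt toast] ≈ 0.0324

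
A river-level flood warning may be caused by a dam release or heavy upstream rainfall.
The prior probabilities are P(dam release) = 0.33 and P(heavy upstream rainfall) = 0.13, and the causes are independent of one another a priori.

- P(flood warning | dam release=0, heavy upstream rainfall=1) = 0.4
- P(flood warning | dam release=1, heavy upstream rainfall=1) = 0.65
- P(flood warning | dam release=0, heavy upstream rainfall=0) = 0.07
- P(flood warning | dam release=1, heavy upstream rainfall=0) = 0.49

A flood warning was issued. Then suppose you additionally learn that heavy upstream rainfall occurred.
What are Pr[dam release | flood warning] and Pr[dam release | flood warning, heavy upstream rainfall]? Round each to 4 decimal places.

P(flood warning) = 0.07×0.67×0.87 + 0.4×0.67×0.13 + 0.49×0.33×0.87 + 0.65×0.33×0.13 = 0.040803 + 0.034840 + 0.140679 + 0.027885 = 0.244207
The dam release-present share is 0.140679 + 0.027885 = 0.168564.
So P(dam release | flood warning) = 0.168564/0.244207 ≈ 0.6903.

Now also conditioning on heavy upstream rainfall=true:
P(flood warning | heavy upstream rainfall) = 0.4·0.67 + 0.65·0.33 = 0.268000 + 0.214500 = 0.482500
The dam release-present share is 0.65·0.33 = 0.214500.
P(dam release | flood warning, heavy upstream rainfall) = 0.214500 / 0.482500 ≈ 0.4446

Pr[dam release | flood warning] ≈ 0.6903; Pr[dam release | flood warning, heavy upstream rainfall] ≈ 0.4446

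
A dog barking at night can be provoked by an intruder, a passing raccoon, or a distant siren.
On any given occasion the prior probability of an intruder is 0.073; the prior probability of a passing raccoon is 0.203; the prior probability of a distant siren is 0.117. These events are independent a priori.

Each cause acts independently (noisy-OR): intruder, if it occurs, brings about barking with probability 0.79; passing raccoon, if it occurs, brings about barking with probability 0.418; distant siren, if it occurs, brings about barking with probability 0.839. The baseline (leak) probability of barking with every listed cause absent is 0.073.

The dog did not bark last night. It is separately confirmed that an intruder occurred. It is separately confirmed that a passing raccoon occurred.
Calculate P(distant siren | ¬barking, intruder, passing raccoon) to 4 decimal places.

Under noisy-OR, P(barking | causes) = 1 − (1−0.073)·∏(1−qᵢ) over the active causes.
Sum P(¬barking|·) weighted by the priors over both values of distant siren:
  P(¬barking | intruder, passing raccoon) = 0.113298×0.883 + 0.018241×0.117
        = 0.100042 + 0.002134 = 0.102176
Keeping only the distant siren-present terms gives 0.002134, so
  P(distant siren | ¬barking, intruder, passing raccoon) = 0.002134 / 0.102176 ≈ 0.0209

P(distant siren | ¬barking, intruder, passing raccoon) ≈ 0.0209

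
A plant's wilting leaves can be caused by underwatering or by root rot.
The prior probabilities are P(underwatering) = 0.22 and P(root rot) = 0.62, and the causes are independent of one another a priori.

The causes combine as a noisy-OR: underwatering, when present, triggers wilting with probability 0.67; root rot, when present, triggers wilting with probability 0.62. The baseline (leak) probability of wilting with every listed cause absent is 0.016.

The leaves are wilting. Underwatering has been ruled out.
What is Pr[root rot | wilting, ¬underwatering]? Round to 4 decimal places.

Pr[root rot | wilting, ¬underwatering] ≈ 0.9846

Under noisy-OR, P(wilting | causes) = 1 − (1−0.016)·∏(1−qᵢ) over the active causes.
By total probability over both values of root rot:
  P(wilting | ¬underwatering) = 0.016·0.38 + 0.62608·0.62
        = 0.006080 + 0.388170 = 0.394250
Keeping only the root rot-present terms gives 0.388170, so
  P(root rot | wilting, ¬underwatering) = 0.388170 / 0.394250 ≈ 0.9846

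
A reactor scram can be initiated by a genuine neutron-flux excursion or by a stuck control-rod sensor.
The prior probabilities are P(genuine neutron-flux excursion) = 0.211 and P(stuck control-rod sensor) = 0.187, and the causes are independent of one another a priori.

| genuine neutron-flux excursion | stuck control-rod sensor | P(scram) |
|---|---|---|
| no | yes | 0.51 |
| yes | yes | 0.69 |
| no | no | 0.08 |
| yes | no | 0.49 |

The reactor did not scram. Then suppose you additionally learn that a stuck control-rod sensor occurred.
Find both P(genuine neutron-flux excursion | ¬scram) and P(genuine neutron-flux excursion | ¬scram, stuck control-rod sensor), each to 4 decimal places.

P(¬scram) = 0.92×0.789×0.813 + 0.49×0.789×0.187 + 0.51×0.211×0.813 + 0.31×0.211×0.187 = 0.590140 + 0.072296 + 0.087487 + 0.012232 = 0.762155
The genuine neutron-flux excursion-present share is 0.087487 + 0.012232 = 0.099719.
So P(genuine neutron-flux excursion | ¬scram) = 0.099719/0.762155 ≈ 0.1308.

With the extra evidence:
P(¬scram | stuck control-rod sensor) = 0.49×0.789 + 0.31×0.211 = 0.386610 + 0.065410 = 0.452020
Restricting to configurations with genuine neutron-flux excursion present: 0.31×0.211 = 0.065410.
P(genuine neutron-flux excursion | ¬scram, stuck control-rod sensor) = 0.065410 / 0.452020 ≈ 0.1447

P(genuine neutron-flux excursion | ¬scram) ≈ 0.1308; P(genuine neutron-flux excursion | ¬scram, stuck control-rod sensor) ≈ 0.1447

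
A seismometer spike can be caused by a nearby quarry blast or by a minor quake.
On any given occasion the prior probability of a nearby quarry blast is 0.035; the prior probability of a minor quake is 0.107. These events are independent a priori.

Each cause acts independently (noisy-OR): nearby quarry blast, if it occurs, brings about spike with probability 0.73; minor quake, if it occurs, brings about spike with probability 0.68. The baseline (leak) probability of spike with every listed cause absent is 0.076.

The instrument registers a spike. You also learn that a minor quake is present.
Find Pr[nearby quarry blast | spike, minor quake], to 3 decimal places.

Pr[nearby quarry blast | spike, minor quake] ≈ 0.045

Under noisy-OR, P(spike | causes) = 1 − (1−0.076)·∏(1−qᵢ) over the active causes.
Numerator (weight on configurations with nearby quarry blast): 0.920166×0.035 = 0.032206
The normalizing constant is 0.70432×0.965 + 0.920166×0.035 = 0.711875
P(nearby quarry blast | spike, minor quake) = 0.032206/0.711875 ≈ 0.045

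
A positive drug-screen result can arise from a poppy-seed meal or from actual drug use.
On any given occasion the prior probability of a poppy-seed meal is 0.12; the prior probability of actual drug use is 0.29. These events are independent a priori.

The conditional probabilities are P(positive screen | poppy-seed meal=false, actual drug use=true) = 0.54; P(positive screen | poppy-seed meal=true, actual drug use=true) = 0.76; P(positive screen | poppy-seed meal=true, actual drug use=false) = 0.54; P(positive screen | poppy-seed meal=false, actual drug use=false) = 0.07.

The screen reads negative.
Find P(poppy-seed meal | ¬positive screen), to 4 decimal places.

P(poppy-seed meal | ¬positive screen) ≈ 0.0637

P(¬positive screen) = 0.93*0.88*0.71 + 0.46*0.88*0.29 + 0.46*0.12*0.71 + 0.24*0.12*0.29 = 0.581064 + 0.117392 + 0.039192 + 0.008352 = 0.746000
The poppy-seed meal-present share is 0.039192 + 0.008352 = 0.047544.
Hence the posterior is 0.047544/0.746000 ≈ 0.0637.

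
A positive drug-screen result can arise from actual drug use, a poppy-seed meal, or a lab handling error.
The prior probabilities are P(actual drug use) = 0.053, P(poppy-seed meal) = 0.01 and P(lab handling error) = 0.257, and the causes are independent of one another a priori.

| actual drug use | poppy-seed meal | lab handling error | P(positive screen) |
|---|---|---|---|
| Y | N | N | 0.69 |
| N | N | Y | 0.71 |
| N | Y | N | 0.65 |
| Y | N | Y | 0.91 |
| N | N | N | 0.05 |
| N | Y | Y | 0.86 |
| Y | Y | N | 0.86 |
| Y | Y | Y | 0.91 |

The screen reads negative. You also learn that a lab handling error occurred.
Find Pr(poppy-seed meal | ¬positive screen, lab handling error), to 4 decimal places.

Pr(poppy-seed meal | ¬positive screen, lab handling error) ≈ 0.0049

P(¬positive screen | lab handling error) = 0.29·0.947·0.99 + 0.14·0.947·0.01 + 0.09·0.053·0.99 + 0.09·0.053·0.01 = 0.271884 + 0.001326 + 0.004722 + 0.000048 = 0.277980
Restricting to configurations with poppy-seed meal present: 0.001326 + 0.000048 = 0.001374.
So P(poppy-seed meal | ¬positive screen, lab handling error) = 0.001374/0.277980 ≈ 0.0049.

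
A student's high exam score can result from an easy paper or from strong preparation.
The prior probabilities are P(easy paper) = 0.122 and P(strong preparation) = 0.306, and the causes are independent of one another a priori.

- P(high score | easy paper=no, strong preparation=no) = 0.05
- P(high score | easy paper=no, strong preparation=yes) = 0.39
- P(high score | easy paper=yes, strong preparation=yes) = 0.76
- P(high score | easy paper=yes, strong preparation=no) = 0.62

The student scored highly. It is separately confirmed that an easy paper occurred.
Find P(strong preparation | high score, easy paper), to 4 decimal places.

P(high score | easy paper) = 0.62*0.694 + 0.76*0.306 = 0.430280 + 0.232560 = 0.662840
Of this, 0.232560 comes from 0.76*0.306 (the strong preparation=true cases).
So P(strong preparation | high score, easy paper) = 0.232560/0.662840 ≈ 0.3509.

P(strong preparation | high score, easy paper) ≈ 0.3509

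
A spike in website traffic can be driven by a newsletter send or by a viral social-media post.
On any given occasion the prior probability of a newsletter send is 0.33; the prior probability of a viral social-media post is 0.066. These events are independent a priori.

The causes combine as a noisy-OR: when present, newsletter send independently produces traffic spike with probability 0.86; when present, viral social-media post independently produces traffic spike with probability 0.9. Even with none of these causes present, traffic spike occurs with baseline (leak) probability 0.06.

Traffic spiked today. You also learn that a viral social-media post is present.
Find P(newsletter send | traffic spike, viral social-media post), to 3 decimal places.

Under noisy-OR, P(traffic spike | causes) = 1 − (1−0.06)·∏(1−qᵢ) over the active causes.
For the numerator, keep only newsletter send=true terms: 0.98684·0.33 = 0.325657
The normalizing constant is 0.906·0.67 + 0.98684·0.33 = 0.932677
Posterior = 0.325657 / 0.932677 ≈ 0.349

P(newsletter send | traffic spike, viral social-media post) ≈ 0.349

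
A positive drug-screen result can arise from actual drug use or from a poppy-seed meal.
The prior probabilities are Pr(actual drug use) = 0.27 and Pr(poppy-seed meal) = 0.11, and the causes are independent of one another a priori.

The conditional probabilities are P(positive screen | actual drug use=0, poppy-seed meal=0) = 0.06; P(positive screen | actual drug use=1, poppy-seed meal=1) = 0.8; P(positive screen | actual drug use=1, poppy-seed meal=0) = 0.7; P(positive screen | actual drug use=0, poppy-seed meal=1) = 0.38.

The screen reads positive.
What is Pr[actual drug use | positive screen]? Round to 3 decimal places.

P(positive screen) = 0.06*0.73*0.89 + 0.38*0.73*0.11 + 0.7*0.27*0.89 + 0.8*0.27*0.11 = 0.038982 + 0.030514 + 0.168210 + 0.023760 = 0.261466
Restricting to configurations with actual drug use present: 0.168210 + 0.023760 = 0.191970.
So P(actual drug use | positive screen) = 0.191970/0.261466 ≈ 0.734.

Pr[actual drug use | positive screen] ≈ 0.734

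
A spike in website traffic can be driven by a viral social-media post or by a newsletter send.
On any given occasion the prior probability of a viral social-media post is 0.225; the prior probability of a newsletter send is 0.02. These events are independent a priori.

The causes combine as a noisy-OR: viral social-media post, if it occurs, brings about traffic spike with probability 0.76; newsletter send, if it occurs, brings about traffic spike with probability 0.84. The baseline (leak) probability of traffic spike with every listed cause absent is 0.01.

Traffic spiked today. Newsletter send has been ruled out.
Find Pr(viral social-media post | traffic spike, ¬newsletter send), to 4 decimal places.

Under noisy-OR, P(traffic spike | causes) = 1 − (1−0.01)·∏(1−qᵢ) over the active causes.
Numerator (weight on configurations with viral social-media post): 0.7624·0.225 = 0.171540
Denominator P(traffic spike | ¬newsletter send): 0.01·0.775 + 0.7624·0.225 = 0.179290
P(viral social-media post | traffic spike, ¬newsletter send) = 0.171540/0.179290 ≈ 0.9568

Pr(viral social-media post | traffic spike, ¬newsletter send) ≈ 0.9568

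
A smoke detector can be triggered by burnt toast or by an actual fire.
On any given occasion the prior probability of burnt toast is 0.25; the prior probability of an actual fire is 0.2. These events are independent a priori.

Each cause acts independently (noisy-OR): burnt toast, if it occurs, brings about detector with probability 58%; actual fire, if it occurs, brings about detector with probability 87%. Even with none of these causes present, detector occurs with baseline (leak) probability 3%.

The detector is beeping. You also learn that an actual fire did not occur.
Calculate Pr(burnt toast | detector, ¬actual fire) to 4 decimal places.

Under noisy-OR, P(detector | causes) = 1 − (1−0.03)·∏(1−qᵢ) over the active causes.
P(detector | ¬actual fire) = 0.03×0.75 + 0.5926×0.25 = 0.022500 + 0.148150 = 0.170650
Of this, 0.148150 comes from 0.5926×0.25 (the burnt toast=true cases).
Hence the posterior is 0.148150/0.170650 ≈ 0.8682.

Pr(burnt toast | detector, ¬actual fire) ≈ 0.8682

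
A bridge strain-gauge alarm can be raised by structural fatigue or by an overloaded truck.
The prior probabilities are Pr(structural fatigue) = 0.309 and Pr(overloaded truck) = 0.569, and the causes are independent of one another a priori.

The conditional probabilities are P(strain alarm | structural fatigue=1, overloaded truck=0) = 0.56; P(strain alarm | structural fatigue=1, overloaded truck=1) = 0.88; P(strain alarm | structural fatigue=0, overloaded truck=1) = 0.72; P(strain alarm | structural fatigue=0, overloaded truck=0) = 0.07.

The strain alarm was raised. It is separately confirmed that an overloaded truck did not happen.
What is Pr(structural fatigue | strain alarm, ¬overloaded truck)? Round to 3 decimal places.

P(strain alarm | ¬overloaded truck) = 0.07×0.691 + 0.56×0.309 = 0.048370 + 0.173040 = 0.221410
Restricting to configurations with structural fatigue present: 0.56×0.309 = 0.173040.
P(structural fatigue | strain alarm, ¬overloaded truck) = 0.173040 / 0.221410 ≈ 0.782

Pr(structural fatigue | strain alarm, ¬overloaded truck) ≈ 0.782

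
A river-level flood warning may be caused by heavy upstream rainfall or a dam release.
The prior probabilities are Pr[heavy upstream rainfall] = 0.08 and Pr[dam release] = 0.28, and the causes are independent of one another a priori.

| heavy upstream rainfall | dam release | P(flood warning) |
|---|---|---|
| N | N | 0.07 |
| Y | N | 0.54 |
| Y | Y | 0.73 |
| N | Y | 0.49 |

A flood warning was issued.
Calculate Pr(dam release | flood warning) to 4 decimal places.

Pr(dam release | flood warning) ≈ 0.6479

For the numerator, keep only dam release=true terms: 0.126224 + 0.016352 = 0.142576
Normalizer over all consistent configurations: 0.07·0.92·0.72 + 0.49·0.92·0.28 + 0.54·0.08·0.72 + 0.73·0.08·0.28 = 0.220048
Posterior = 0.142576 / 0.220048 ≈ 0.6479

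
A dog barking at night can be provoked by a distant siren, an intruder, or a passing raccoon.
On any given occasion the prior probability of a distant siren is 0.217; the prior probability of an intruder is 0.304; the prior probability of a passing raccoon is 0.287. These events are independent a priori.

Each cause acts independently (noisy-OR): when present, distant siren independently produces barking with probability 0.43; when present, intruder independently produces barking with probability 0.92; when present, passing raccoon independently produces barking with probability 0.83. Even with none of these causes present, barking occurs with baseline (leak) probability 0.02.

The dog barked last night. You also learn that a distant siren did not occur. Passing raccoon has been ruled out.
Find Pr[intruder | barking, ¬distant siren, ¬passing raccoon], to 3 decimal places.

Pr[intruder | barking, ¬distant siren, ¬passing raccoon] ≈ 0.953

Under noisy-OR, P(barking | causes) = 1 − (1−0.02)·∏(1−qᵢ) over the active causes.
Numerator (weight on configurations with intruder): 0.9216·0.304 = 0.280166
The normalizing constant is 0.02·0.696 + 0.9216·0.304 = 0.294086
Posterior = 0.280166 / 0.294086 ≈ 0.953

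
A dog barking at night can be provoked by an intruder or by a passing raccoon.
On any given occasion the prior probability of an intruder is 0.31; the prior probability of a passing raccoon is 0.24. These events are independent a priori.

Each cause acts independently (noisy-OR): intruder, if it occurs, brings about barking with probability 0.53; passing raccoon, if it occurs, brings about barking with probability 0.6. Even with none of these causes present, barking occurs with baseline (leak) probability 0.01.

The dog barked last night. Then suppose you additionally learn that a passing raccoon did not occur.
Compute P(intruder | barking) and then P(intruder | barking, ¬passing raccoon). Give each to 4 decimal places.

P(intruder | barking) ≈ 0.6392; P(intruder | barking, ¬passing raccoon) ≈ 0.9600

Under noisy-OR, P(barking | causes) = 1 − (1−0.01)·∏(1−qᵢ) over the active causes.
Numerator (weight on configurations with intruder): 0.125975 + 0.060553 = 0.186528
Denominator P(barking): 0.01×0.69×0.76 + 0.604×0.69×0.24 + 0.5347×0.31×0.76 + 0.81388×0.31×0.24 = 0.291794
P(intruder | barking) = 0.186528/0.291794 ≈ 0.6392

Now condition on the additional information:
Sum P(barking|·) weighted by the priors over both values of intruder:
  P(barking | ¬passing raccoon) = 0.01·0.69 + 0.5347·0.31
        = 0.006900 + 0.165757 = 0.172657
Configurations with intruder contribute 0.165757, so
  P(intruder | barking, ¬passing raccoon) = 0.165757 / 0.172657 ≈ 0.9600
Ruling out passing raccoon raises the posterior on intruder — the flip side of explaining away.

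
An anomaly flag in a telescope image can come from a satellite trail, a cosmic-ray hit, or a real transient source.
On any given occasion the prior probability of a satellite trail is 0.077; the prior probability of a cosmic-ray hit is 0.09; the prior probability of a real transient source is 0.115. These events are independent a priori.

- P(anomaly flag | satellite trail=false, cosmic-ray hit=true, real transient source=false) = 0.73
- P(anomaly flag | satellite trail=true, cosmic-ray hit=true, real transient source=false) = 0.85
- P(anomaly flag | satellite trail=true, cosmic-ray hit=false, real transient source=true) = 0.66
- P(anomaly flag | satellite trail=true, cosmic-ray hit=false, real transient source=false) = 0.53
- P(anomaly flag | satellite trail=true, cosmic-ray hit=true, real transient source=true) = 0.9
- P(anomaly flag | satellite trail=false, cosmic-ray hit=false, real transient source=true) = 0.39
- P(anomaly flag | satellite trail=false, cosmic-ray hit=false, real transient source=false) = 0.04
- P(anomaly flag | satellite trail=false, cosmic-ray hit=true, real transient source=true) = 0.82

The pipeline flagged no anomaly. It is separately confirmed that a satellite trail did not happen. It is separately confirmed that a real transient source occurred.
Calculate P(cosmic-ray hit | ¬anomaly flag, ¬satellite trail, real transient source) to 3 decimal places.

P(cosmic-ray hit | ¬anomaly flag, ¬satellite trail, real transient source) ≈ 0.028

P(¬anomaly flag | ¬satellite trail, real transient source) = 0.61*0.91 + 0.18*0.09 = 0.555100 + 0.016200 = 0.571300
Restricting to configurations with cosmic-ray hit present: 0.18*0.09 = 0.016200.
So P(cosmic-ray hit | ¬anomaly flag, ¬satellite trail, real transient source) = 0.016200/0.571300 ≈ 0.028.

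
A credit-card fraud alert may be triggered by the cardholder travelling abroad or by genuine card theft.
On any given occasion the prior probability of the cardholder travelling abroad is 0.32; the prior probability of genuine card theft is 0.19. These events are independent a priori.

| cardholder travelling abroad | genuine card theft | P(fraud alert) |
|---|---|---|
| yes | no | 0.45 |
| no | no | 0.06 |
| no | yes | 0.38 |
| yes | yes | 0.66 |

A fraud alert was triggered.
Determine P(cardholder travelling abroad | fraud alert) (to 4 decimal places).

P(fraud alert) = 0.06·0.68·0.81 + 0.38·0.68·0.19 + 0.45·0.32·0.81 + 0.66·0.32·0.19 = 0.033048 + 0.049096 + 0.116640 + 0.040128 = 0.238912
Restricting to configurations with cardholder travelling abroad present: 0.116640 + 0.040128 = 0.156768.
P(cardholder travelling abroad | fraud alert) = 0.156768 / 0.238912 ≈ 0.6562

P(cardholder travelling abroad | fraud alert) ≈ 0.6562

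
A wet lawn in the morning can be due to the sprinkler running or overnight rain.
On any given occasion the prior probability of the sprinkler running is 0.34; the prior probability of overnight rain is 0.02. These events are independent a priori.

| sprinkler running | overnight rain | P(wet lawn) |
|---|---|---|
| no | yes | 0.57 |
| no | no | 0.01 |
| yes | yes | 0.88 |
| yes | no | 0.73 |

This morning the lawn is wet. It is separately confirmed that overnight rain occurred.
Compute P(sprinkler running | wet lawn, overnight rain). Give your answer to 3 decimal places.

P(sprinkler running | wet lawn, overnight rain) ≈ 0.443

P(wet lawn | overnight rain) = 0.57*0.66 + 0.88*0.34 = 0.376200 + 0.299200 = 0.675400
Of this, 0.299200 comes from 0.88*0.34 (the sprinkler running=true cases).
Hence the posterior is 0.299200/0.675400 ≈ 0.443.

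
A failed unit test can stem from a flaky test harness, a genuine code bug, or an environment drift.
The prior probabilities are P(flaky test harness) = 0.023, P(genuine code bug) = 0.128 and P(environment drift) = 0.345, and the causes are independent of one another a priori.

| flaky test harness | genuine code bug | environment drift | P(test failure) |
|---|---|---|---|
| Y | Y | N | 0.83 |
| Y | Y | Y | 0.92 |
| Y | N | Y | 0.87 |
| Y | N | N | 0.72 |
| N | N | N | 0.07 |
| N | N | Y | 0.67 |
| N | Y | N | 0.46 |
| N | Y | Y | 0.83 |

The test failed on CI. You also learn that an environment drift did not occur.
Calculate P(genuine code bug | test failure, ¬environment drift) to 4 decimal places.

P(test failure | ¬environment drift) = 0.07×0.977×0.872 + 0.46×0.977×0.128 + 0.72×0.023×0.872 + 0.83×0.023×0.128 = 0.059636 + 0.057526 + 0.014440 + 0.002444 = 0.134046
Restricting to configurations with genuine code bug present: 0.057526 + 0.002444 = 0.059970.
Hence the posterior is 0.059970/0.134046 ≈ 0.4474.

P(genuine code bug | test failure, ¬environment drift) ≈ 0.4474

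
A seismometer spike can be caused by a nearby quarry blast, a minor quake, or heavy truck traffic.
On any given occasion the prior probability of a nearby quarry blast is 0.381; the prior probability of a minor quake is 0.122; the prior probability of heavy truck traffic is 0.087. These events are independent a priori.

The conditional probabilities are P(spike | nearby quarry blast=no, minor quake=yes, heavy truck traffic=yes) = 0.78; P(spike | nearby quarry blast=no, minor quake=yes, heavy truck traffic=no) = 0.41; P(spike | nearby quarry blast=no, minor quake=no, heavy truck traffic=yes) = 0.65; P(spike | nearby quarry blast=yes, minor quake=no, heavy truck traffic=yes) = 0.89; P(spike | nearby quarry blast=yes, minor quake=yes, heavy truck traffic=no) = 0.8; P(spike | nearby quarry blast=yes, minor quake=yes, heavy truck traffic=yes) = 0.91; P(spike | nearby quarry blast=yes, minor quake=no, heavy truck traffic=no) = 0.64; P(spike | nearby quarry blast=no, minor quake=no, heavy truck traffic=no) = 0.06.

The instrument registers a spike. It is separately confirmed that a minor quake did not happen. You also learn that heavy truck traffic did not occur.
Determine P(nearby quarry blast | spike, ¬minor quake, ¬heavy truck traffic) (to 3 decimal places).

P(nearby quarry blast | spike, ¬minor quake, ¬heavy truck traffic) ≈ 0.868

For the numerator, keep only nearby quarry blast=true terms: 0.64×0.381 = 0.243840
The normalizing constant is 0.06×0.619 + 0.64×0.381 = 0.280980
Posterior = 0.243840 / 0.280980 ≈ 0.868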